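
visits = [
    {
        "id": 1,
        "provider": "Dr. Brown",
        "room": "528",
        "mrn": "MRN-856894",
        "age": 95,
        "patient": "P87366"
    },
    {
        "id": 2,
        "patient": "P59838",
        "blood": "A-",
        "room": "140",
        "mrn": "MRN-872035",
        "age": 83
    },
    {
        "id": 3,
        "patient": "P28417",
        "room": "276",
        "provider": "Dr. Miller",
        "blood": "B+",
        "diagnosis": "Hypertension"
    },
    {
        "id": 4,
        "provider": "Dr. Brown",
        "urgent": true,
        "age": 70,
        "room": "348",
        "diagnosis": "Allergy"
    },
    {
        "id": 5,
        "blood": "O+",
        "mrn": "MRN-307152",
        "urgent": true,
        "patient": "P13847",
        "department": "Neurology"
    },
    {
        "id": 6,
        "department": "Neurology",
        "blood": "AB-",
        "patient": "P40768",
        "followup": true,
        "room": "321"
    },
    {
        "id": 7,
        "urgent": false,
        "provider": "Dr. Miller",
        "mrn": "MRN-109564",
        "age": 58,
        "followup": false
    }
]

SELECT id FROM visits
[1, 2, 3, 4, 5, 6, 7]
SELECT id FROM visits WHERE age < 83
[4, 7]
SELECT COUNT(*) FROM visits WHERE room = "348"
1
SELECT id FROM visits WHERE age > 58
[1, 2, 4]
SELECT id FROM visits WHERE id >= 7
[7]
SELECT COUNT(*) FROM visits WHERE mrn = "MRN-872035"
1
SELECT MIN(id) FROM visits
1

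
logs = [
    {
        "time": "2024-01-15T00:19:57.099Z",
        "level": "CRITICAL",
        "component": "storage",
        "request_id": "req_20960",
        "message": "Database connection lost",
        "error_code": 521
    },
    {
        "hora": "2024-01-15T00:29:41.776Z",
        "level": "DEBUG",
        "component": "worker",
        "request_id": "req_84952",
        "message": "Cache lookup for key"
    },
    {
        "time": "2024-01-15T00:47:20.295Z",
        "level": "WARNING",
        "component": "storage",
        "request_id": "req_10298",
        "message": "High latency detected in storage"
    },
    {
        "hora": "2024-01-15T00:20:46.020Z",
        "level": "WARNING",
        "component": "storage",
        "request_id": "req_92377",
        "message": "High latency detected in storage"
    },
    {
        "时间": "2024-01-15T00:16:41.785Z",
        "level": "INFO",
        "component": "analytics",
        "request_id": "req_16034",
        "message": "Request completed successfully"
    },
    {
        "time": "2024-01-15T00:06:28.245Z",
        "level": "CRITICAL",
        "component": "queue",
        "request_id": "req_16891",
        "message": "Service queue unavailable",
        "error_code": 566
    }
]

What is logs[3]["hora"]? "2024-01-15T00:20:46.020Z"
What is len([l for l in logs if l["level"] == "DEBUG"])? 1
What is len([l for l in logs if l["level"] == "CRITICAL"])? 2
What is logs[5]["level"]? "CRITICAL"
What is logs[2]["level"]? "WARNING"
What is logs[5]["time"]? "2024-01-15T00:06:28.245Z"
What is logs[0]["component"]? "storage"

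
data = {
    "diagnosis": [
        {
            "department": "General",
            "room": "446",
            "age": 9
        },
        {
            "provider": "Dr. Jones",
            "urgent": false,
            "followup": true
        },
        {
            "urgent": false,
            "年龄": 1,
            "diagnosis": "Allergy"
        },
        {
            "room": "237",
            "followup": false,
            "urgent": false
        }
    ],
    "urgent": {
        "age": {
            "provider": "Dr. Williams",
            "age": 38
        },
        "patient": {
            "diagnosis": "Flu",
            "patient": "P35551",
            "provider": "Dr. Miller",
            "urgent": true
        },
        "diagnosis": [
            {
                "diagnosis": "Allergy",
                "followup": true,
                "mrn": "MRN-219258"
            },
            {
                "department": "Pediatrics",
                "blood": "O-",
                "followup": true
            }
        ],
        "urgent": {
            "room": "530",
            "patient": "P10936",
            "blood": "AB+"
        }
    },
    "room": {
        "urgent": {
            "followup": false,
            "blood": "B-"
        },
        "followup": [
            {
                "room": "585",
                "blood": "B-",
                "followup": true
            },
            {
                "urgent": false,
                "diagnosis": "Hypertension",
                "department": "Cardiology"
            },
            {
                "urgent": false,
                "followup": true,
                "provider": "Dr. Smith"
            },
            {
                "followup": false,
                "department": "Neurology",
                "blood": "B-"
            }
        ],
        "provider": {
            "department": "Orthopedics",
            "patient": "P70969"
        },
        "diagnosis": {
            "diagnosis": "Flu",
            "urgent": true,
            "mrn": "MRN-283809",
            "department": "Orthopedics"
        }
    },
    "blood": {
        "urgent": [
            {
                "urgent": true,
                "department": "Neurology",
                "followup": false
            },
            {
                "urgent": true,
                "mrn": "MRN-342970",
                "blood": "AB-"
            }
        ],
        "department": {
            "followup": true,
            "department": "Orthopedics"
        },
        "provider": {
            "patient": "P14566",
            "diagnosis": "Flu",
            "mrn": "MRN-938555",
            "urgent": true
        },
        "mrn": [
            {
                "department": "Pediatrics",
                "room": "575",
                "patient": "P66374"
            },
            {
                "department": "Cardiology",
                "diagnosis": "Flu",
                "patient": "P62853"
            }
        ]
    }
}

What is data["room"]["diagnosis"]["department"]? "Orthopedics"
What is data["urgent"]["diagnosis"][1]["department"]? "Pediatrics"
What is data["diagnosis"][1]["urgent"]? False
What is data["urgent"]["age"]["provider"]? "Dr. Williams"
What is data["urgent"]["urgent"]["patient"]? "P10936"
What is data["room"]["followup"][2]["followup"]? True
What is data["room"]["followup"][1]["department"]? "Cardiology"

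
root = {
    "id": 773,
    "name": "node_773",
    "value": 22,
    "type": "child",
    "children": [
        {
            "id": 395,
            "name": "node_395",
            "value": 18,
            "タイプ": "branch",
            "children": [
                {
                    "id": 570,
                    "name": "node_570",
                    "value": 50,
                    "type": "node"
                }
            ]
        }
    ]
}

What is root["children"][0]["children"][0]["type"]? "node"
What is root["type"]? "child"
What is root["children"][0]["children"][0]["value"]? 50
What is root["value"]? 22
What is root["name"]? "node_773"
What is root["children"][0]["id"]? 395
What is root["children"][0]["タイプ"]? "branch"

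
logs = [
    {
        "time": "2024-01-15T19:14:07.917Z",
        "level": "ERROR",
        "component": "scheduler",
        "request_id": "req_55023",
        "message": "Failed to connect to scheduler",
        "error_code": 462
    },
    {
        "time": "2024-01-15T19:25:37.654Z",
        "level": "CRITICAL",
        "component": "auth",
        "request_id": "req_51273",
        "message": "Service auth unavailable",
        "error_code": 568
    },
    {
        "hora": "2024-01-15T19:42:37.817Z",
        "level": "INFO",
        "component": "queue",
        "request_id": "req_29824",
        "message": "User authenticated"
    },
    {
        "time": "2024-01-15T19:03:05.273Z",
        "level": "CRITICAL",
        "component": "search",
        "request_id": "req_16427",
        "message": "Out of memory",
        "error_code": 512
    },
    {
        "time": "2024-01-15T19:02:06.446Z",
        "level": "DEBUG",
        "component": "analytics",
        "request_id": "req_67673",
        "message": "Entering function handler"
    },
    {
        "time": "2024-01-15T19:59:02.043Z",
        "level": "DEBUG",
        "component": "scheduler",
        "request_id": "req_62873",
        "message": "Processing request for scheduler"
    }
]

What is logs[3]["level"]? "CRITICAL"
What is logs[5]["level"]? "DEBUG"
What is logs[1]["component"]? "auth"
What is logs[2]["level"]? "INFO"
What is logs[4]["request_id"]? "req_67673"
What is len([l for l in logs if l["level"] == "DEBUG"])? 2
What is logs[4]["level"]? "DEBUG"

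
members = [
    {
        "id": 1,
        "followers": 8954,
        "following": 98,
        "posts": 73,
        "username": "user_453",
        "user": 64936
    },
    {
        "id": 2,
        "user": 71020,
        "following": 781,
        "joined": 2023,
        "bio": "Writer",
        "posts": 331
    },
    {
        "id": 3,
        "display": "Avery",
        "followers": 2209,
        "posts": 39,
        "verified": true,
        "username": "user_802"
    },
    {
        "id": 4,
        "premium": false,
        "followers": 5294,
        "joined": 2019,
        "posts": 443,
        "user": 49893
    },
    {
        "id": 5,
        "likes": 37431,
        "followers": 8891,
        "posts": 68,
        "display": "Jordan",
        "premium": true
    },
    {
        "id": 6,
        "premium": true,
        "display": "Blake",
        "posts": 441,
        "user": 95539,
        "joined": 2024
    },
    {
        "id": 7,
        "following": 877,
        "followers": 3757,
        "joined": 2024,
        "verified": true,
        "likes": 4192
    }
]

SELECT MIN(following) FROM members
98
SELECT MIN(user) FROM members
49893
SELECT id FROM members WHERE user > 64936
[2, 6]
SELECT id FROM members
[1, 2, 3, 4, 5, 6, 7]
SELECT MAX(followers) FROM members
8954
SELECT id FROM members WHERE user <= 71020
[1, 2, 4]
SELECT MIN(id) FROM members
1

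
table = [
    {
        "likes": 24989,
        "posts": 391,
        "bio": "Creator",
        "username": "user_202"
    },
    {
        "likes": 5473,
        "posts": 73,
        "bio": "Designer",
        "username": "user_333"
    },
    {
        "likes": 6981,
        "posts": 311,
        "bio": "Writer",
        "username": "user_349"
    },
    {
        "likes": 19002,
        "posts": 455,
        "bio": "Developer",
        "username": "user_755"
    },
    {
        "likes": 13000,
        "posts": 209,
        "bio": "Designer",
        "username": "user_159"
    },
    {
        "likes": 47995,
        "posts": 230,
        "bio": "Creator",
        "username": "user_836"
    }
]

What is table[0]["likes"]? 24989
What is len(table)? 6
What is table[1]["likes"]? 5473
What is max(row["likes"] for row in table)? 47995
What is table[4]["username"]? "user_159"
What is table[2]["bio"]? "Writer"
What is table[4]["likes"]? 13000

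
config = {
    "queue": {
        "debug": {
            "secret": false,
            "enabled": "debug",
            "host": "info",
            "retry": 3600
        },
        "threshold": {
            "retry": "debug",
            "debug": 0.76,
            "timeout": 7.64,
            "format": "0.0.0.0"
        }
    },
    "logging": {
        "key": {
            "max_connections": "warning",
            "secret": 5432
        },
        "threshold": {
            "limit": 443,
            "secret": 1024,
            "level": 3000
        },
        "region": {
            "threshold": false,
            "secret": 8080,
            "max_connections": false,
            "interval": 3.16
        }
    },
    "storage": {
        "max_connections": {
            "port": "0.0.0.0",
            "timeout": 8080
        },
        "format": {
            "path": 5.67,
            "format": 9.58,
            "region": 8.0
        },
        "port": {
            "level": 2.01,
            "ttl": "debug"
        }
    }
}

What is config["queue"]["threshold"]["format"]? "0.0.0.0"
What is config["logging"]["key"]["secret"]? 5432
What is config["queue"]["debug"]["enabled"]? "debug"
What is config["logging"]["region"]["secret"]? 8080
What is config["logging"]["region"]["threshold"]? False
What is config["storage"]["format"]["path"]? 5.67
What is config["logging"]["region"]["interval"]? 3.16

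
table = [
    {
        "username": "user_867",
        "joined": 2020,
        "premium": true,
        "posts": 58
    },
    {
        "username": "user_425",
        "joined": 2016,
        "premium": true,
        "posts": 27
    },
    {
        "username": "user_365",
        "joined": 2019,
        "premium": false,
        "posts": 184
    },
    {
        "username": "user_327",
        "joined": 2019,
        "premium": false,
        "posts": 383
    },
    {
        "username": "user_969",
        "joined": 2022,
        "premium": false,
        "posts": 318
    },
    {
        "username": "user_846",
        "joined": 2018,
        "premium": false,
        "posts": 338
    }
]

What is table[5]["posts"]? 338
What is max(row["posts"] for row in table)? 383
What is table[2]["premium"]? False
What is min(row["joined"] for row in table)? 2016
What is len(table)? 6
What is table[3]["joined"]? 2019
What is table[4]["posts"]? 318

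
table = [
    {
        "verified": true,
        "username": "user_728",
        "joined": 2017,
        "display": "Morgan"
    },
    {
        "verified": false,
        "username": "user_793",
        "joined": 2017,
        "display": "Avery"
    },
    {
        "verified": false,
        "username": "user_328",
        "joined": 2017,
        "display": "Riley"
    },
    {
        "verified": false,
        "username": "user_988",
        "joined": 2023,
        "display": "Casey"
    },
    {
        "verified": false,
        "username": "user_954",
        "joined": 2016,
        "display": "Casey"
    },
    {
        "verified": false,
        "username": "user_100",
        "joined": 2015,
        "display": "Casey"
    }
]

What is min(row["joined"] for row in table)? 2015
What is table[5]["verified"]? False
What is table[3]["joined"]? 2023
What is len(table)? 6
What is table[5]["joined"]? 2015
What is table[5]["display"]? "Casey"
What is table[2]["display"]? "Riley"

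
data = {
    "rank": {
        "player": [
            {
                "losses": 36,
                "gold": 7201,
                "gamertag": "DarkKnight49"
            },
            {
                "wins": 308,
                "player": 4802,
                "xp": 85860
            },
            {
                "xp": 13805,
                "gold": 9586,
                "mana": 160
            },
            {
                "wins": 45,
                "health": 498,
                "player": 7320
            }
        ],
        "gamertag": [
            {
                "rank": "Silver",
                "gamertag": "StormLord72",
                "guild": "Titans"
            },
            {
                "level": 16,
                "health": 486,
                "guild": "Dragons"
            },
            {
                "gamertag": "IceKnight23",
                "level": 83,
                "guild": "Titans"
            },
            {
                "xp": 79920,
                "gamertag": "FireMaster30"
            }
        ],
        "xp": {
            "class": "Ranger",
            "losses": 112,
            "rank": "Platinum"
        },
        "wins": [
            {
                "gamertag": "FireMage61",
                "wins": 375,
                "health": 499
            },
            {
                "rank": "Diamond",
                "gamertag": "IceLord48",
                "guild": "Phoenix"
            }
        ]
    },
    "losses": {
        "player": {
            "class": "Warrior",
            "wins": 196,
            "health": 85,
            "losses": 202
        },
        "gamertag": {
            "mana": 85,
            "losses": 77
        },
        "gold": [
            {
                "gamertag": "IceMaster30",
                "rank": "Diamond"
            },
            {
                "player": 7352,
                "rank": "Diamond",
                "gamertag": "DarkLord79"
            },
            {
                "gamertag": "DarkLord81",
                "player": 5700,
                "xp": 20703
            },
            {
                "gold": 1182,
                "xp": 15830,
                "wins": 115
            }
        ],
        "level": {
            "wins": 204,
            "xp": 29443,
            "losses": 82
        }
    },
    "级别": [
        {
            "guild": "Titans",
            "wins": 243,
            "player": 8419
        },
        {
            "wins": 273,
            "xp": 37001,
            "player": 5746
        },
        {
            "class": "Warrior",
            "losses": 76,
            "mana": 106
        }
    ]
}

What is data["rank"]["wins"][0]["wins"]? 375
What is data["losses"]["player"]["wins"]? 196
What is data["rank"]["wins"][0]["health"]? 499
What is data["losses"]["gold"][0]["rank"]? "Diamond"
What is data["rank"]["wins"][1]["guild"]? "Phoenix"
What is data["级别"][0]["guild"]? "Titans"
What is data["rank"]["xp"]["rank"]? "Platinum"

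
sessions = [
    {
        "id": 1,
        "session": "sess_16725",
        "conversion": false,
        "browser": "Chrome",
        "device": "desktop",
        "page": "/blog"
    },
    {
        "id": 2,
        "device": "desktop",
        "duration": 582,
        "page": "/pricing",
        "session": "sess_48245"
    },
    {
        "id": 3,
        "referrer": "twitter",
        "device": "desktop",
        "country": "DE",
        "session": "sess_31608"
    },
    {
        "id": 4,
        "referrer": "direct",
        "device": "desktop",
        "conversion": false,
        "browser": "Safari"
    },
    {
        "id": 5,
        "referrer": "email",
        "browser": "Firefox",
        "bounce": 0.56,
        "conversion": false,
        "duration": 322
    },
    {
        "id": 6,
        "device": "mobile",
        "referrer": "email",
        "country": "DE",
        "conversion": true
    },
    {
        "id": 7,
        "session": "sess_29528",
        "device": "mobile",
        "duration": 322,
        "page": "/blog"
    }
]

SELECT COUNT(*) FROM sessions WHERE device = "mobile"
2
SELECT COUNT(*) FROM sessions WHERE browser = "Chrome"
1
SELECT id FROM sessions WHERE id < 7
[1, 2, 3, 4, 5, 6]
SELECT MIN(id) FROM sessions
1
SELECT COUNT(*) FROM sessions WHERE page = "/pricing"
1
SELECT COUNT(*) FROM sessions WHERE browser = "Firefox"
1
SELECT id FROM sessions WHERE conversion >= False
[1, 4, 5, 6]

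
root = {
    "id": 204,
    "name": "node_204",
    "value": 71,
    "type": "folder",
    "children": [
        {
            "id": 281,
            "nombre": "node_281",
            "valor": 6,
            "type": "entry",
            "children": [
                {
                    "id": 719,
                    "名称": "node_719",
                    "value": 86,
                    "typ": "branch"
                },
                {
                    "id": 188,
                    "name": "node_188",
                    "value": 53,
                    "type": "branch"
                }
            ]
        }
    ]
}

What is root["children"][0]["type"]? "entry"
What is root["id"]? 204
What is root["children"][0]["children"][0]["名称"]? "node_719"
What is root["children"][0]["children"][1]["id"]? 188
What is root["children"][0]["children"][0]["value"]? 86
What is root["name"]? "node_204"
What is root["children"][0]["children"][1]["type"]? "branch"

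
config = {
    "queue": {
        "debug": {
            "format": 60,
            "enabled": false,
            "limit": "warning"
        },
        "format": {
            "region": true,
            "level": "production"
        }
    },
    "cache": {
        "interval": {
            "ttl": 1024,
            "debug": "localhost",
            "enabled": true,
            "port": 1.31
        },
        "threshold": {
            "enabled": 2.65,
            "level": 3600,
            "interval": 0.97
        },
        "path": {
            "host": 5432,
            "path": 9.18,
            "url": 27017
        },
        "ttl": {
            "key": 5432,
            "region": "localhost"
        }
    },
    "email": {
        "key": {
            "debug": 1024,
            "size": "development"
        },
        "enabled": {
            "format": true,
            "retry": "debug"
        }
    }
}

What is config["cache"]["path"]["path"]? 9.18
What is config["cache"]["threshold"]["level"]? 3600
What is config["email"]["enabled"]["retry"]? "debug"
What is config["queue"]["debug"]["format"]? 60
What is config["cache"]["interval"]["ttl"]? 1024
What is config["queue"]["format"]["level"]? "production"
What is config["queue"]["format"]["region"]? True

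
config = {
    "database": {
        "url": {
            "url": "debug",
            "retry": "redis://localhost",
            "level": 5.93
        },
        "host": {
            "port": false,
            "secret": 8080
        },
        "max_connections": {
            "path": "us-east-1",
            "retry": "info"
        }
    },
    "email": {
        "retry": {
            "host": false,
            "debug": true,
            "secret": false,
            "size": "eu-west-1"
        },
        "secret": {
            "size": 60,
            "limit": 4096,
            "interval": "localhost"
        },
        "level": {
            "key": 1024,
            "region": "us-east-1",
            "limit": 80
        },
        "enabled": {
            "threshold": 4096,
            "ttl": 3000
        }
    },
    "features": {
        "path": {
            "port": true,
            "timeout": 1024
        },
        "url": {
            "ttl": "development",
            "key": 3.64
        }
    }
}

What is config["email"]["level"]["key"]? 1024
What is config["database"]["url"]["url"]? "debug"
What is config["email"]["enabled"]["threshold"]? 4096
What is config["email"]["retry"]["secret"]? False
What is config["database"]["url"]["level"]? 5.93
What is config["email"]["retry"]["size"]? "eu-west-1"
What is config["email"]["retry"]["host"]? False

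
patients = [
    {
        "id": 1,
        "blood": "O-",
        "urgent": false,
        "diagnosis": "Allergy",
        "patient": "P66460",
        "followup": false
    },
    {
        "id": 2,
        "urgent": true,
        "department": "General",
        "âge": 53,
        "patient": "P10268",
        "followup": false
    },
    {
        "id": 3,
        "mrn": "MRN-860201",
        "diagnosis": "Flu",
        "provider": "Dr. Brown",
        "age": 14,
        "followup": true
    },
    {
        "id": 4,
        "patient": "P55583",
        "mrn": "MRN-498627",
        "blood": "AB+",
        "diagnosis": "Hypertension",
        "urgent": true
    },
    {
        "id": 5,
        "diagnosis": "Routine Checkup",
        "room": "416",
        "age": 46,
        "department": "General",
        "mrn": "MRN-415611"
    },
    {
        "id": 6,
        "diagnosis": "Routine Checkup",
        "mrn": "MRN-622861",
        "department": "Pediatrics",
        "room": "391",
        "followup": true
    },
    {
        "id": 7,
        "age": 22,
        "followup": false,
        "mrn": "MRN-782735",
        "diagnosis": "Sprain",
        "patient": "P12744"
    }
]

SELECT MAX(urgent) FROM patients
True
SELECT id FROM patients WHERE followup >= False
[1, 2, 3, 6, 7]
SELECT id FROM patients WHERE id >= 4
[4, 5, 6, 7]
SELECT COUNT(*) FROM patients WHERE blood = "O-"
1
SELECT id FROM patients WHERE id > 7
[]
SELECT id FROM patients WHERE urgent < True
[1]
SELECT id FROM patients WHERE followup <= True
[1, 2, 3, 6, 7]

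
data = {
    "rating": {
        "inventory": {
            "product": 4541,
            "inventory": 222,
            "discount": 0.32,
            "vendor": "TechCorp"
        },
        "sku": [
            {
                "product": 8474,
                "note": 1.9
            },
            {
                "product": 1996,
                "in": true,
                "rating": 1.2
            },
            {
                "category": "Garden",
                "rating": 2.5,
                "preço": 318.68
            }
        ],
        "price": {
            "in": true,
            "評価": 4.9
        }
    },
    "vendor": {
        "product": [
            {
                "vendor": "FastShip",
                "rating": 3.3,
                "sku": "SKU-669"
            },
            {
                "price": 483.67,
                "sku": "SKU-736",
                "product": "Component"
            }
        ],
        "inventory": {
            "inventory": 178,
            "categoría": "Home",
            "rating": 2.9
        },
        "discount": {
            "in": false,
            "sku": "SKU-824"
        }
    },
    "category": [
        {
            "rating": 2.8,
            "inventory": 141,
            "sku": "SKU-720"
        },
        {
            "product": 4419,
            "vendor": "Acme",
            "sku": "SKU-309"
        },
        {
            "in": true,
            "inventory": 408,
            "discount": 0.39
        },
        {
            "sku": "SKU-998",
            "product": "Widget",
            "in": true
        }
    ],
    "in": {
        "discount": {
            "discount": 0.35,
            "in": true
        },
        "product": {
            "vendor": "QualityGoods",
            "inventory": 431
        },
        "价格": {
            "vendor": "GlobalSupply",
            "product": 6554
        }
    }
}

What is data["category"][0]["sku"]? "SKU-720"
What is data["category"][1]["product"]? 4419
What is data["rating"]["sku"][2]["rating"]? 2.5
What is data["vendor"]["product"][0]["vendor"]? "FastShip"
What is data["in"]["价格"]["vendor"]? "GlobalSupply"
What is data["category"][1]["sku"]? "SKU-309"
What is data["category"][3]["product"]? "Widget"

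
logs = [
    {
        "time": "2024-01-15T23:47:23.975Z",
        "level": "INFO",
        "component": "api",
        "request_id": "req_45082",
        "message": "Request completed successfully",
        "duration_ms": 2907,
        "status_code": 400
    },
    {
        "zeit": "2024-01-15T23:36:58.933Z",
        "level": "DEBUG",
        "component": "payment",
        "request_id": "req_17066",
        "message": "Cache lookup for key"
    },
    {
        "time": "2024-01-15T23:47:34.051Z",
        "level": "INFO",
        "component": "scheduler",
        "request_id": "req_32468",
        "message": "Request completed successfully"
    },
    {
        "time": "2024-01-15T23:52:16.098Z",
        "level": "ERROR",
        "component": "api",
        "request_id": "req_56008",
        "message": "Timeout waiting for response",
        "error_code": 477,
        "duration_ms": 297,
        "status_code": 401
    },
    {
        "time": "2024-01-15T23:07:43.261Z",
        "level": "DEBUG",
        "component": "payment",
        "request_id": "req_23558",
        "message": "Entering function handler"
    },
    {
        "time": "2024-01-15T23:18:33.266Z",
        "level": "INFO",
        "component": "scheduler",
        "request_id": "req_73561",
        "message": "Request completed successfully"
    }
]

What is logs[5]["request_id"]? "req_73561"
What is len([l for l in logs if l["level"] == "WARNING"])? 0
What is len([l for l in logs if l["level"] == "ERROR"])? 1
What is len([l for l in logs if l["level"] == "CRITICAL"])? 0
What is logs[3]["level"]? "ERROR"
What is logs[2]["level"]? "INFO"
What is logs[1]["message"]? "Cache lookup for key"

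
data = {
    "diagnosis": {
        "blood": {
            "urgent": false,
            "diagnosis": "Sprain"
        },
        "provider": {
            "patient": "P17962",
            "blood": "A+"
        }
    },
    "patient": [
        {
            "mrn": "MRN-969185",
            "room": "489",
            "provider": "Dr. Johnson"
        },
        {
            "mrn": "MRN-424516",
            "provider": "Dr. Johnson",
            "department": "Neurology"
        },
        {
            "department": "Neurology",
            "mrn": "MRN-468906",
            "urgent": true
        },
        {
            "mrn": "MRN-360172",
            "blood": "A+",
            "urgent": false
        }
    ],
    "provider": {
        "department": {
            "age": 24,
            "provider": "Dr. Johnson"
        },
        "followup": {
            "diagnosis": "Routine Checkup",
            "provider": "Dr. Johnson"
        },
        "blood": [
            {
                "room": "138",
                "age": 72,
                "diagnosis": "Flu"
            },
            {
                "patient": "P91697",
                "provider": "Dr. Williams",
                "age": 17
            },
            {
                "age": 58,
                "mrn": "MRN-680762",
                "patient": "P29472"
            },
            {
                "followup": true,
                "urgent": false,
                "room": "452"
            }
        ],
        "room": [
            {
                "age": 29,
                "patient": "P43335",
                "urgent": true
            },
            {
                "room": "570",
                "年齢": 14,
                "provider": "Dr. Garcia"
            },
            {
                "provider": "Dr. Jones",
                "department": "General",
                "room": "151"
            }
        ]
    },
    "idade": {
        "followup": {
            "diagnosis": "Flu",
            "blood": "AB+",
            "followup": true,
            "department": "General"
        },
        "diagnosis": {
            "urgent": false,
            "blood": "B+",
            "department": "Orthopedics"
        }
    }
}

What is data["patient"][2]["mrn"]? "MRN-468906"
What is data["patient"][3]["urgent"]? False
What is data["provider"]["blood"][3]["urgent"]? False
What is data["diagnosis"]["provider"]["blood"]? "A+"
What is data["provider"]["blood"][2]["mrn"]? "MRN-680762"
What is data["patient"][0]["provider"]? "Dr. Johnson"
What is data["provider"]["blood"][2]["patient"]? "P29472"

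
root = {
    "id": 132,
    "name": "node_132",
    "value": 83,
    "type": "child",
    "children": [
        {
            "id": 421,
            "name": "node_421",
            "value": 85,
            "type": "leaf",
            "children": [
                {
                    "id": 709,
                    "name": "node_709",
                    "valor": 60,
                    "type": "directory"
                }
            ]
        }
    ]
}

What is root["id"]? 132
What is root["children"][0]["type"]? "leaf"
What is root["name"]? "node_132"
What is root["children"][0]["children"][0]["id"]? 709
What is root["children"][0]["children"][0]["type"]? "directory"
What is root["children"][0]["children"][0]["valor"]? 60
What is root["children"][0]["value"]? 85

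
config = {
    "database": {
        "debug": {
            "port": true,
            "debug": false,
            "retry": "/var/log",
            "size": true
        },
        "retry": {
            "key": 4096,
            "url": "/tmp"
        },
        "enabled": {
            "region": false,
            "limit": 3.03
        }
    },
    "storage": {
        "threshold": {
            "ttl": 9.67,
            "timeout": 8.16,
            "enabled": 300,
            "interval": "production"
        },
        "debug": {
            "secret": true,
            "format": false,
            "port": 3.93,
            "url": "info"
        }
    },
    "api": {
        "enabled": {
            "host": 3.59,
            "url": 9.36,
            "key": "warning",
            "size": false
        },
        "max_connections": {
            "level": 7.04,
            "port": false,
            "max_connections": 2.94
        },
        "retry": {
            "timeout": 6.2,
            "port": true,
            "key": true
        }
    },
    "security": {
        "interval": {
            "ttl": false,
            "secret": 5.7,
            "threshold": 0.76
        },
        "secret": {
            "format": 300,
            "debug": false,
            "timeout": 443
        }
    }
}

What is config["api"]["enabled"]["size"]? False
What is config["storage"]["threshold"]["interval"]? "production"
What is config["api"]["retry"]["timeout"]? 6.2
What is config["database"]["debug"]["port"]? True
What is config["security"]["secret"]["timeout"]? 443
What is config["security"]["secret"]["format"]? 300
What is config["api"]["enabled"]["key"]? "warning"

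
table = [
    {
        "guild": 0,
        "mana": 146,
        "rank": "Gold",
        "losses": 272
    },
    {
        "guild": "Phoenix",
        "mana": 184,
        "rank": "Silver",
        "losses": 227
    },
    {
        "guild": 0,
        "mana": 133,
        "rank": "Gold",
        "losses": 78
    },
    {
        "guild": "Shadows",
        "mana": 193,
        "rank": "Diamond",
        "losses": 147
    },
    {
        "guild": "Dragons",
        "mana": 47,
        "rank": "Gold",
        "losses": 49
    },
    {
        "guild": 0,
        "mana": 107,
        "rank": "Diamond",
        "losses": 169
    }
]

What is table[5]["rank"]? "Diamond"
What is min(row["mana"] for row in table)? 47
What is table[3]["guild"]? "Shadows"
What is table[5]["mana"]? 107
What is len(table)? 6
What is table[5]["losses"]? 169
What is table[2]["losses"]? 78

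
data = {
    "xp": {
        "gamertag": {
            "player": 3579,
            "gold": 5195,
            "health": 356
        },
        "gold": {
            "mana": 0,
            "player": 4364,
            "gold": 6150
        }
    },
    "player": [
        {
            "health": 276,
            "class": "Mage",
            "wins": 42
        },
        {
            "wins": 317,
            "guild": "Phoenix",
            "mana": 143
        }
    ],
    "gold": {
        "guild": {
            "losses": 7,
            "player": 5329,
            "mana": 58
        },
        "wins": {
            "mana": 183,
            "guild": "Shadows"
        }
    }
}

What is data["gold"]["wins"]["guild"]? "Shadows"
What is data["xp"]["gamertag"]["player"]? 3579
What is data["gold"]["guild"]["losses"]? 7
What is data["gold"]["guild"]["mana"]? 58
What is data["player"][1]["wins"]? 317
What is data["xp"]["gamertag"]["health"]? 356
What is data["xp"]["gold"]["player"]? 4364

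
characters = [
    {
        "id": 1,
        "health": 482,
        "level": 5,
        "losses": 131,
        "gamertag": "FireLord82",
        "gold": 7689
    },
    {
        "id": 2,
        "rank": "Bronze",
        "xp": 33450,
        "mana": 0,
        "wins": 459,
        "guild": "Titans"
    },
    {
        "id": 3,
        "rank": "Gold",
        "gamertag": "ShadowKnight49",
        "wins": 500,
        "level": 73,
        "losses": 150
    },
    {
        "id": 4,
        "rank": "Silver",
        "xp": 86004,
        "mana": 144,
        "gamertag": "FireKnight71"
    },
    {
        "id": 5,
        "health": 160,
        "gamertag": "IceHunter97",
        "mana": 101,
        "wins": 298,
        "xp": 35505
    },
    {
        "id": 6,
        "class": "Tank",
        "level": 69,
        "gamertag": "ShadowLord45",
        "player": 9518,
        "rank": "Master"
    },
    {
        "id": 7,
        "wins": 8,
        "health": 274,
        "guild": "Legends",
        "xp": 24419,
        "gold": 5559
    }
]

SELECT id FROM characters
[1, 2, 3, 4, 5, 6, 7]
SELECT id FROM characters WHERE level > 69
[3]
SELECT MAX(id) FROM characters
7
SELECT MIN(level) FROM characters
5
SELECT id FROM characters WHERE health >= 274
[1, 7]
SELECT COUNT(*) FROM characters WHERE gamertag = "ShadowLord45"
1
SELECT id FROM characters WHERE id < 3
[1, 2]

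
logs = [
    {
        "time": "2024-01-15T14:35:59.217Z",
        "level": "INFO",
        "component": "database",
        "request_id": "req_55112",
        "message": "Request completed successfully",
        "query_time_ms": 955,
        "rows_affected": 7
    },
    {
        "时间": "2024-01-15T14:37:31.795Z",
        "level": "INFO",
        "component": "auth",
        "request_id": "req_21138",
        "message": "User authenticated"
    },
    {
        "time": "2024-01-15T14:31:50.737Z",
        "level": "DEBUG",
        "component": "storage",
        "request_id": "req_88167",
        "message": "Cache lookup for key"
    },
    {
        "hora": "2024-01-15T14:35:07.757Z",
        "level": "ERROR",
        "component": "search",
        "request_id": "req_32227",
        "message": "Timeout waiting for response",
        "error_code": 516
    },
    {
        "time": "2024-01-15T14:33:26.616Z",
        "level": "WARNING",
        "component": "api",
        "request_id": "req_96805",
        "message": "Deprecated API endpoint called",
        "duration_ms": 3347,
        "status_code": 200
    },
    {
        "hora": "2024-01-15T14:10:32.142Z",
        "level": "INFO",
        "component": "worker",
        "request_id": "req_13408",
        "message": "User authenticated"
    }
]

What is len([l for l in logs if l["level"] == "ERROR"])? 1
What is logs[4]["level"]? "WARNING"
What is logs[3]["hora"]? "2024-01-15T14:35:07.757Z"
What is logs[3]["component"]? "search"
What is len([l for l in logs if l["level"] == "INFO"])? 3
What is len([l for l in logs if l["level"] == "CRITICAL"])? 0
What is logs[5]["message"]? "User authenticated"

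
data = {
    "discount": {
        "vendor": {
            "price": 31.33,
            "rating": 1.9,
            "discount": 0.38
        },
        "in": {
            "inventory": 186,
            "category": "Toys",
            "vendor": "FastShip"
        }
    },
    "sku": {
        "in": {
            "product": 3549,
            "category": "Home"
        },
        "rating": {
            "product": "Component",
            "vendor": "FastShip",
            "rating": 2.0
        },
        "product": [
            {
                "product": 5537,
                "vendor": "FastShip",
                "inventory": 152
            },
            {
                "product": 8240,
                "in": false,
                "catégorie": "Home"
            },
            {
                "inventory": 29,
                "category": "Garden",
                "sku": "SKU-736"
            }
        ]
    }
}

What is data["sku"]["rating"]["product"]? "Component"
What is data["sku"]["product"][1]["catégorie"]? "Home"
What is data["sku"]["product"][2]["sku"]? "SKU-736"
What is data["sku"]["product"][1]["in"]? False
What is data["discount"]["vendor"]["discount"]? 0.38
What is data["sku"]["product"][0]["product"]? 5537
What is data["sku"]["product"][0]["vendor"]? "FastShip"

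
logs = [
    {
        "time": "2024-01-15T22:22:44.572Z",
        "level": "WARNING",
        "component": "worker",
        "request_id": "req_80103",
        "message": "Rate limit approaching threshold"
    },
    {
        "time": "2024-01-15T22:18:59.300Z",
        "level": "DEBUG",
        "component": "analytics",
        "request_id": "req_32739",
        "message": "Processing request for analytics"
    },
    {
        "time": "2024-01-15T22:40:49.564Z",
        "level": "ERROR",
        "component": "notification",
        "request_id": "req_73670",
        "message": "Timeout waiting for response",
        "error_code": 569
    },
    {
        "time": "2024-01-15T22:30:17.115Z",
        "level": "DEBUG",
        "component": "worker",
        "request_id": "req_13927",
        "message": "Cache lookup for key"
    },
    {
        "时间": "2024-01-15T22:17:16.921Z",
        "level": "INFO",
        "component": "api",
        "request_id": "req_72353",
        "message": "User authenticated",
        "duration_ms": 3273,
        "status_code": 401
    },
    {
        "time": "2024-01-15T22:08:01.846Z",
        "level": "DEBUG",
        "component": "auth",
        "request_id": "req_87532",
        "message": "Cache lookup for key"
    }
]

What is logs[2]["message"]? "Timeout waiting for response"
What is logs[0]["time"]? "2024-01-15T22:22:44.572Z"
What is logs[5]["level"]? "DEBUG"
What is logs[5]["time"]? "2024-01-15T22:08:01.846Z"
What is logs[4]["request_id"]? "req_72353"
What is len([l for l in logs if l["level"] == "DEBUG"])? 3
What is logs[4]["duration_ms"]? 3273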